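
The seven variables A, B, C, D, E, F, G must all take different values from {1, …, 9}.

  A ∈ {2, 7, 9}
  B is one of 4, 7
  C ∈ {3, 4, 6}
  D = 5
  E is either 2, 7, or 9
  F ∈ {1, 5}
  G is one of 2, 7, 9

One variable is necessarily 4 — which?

B

D's domain is down to {5}, so D = 5. Remove 5 from F.
That leaves F = 1.
A, E, G share exactly the 3 values {2, 7, 9}; by pigeonhole those values go to them, so strike 2, 7, 9 from B.
So 4 goes to B.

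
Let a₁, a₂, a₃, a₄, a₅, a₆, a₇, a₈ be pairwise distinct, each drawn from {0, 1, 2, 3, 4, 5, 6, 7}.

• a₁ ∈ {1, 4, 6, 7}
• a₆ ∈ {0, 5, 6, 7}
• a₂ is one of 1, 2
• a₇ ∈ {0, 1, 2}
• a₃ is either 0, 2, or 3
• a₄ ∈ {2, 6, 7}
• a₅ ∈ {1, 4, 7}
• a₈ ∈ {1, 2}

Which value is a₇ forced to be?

The 8 variables together cover exactly {0, 1, 2, 3, 4, 5, 6, 7} — 8 values for 8 variables — and 3 appears only in a₃'s list, so a₃ = 3.
The 7 still-open variables together cover exactly {0, 1, 2, 4, 5, 6, 7} — 7 values for 7 variables — and 5 appears only in a₆'s list, so a₆ = 5.
Among the 6 still-open variables, 0 fits only a₇ (and all 6 values in {0, 1, 2, 4, 6, 7} must be used), so a₇ = 0.

0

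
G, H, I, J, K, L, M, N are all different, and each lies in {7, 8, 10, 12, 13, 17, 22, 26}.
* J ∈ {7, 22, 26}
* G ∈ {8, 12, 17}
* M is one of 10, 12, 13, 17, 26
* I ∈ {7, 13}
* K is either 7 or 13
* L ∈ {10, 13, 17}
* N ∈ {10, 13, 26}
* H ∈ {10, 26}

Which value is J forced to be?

The 8 variables draw from only 8 values {7, 8, 10, 12, 13, 17, 22, 26}, so each is used; only G can be 8, hence G = 8.
The 7 still-open variables draw from only 7 values {7, 10, 12, 13, 17, 22, 26}, so each is used; only M can be 12, hence M = 12.
The 6 still-open variables together cover exactly {7, 10, 13, 17, 22, 26} — 6 values for 6 variables — and 17 appears only in L's list, so L = 17.
The 5 still-open variables draw from only 5 values {7, 10, 13, 22, 26}, so each is used; only J can be 22, hence J = 22.

22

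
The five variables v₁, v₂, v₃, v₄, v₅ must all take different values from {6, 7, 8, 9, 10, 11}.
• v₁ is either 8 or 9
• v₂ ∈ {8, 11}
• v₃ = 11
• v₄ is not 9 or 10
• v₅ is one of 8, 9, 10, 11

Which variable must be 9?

v₃ has just one choice, so v₃ = 11. So v₂, v₄, v₅ can't be 11.
That leaves v₂ = 8. So v₁, v₄, v₅ can't be 8.
So 9 goes to v₁.

v₁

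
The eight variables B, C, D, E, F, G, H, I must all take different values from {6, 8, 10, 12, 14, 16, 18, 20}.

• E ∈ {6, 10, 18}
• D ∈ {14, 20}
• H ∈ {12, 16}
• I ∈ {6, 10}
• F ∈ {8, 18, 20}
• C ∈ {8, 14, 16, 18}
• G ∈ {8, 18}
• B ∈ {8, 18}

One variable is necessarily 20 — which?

The 8 variables draw from only 8 values {6, 8, 10, 12, 14, 16, 18, 20}, so each is used; only H can be 12, hence H = 12.
The 7 still-open variables draw from only 7 values {6, 8, 10, 14, 16, 18, 20}, so each is used; only C can be 16, hence C = 16.
The 6 still-open variables draw from only 6 values {6, 8, 10, 14, 18, 20}, so each is used; only D can be 14, hence D = 14.
Among the 5 still-open variables, 20 fits only F (and all 5 values in {6, 8, 10, 18, 20} must be used), so F = 20.

F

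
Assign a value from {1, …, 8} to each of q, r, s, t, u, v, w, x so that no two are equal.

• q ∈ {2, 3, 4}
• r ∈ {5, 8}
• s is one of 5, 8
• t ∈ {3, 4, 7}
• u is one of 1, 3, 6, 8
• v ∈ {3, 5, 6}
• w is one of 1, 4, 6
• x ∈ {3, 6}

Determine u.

The 8 variables draw from only 8 values {1, 2, 3, 4, 5, 6, 7, 8}, so each is used; only q can be 2, hence q = 2.
The 7 still-open variables together cover exactly {1, 3, 4, 5, 6, 7, 8} — 7 values for 7 variables — and 7 appears only in t's list, so t = 7.
Among the 6 still-open variables, 4 fits only w (and all 6 values in {1, 3, 4, 5, 6, 8} must be used), so w = 4.
The 5 still-open variables draw from only 5 values {1, 3, 5, 6, 8}, so each is used; only u can be 1, hence u = 1.

1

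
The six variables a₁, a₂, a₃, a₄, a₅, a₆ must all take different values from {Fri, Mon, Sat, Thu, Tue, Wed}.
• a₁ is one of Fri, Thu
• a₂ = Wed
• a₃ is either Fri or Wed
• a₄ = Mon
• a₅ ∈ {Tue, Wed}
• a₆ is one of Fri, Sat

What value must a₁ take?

Thu

a₂'s domain is down to {Wed}, so a₂ = Wed. Eliminate Wed elsewhere: a₃, a₅.
a₃ must be Fri (only option left). So a₁, a₆ can't be Fri.
So a₁ = Thu.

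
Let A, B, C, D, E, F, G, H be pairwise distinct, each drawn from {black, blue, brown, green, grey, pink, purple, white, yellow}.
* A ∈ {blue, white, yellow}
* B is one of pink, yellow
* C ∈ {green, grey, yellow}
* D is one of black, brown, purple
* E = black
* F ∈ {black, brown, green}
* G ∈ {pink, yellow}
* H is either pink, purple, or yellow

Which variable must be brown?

D

E has just one choice, so E = black. Remove black from D, F.
B and G share exactly the 2 values {pink, yellow}; by pigeonhole those values go to them, so strike pink, yellow from A, C, H.
H's domain is down to {purple}, so H = purple. So D can't be purple.
So brown goes to D.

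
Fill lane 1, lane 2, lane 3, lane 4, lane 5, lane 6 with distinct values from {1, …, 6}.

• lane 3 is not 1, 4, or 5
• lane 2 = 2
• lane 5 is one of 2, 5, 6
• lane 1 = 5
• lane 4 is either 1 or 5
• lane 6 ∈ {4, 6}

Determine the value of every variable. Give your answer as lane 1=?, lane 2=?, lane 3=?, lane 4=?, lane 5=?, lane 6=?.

lane 1 must be 5 (only option left). Strike 5 from lane 4, lane 5.
lane 2 must be 2 (only option left). Remove 2 from lane 3, lane 5.
That leaves lane 4 = 1.
lane 5 has just one choice, so lane 5 = 6. Strike 6 from lane 3, lane 6.
lane 6 must be 4 (only option left).
lane 3 must be 3 (only option left).

lane 1=5, lane 2=2, lane 3=3, lane 4=1, lane 5=6, lane 6=4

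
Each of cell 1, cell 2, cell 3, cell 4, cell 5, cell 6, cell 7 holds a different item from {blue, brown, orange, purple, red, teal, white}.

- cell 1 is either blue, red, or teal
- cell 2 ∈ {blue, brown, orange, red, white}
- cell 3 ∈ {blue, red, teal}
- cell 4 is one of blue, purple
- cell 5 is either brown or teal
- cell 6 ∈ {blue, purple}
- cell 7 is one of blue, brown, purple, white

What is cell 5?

brown

The 7 variables draw from only 7 values {blue, brown, orange, purple, red, teal, white}, so each is used; only cell 2 can be orange, hence cell 2 = orange.
The 6 still-open variables draw from only 6 values {blue, brown, purple, red, teal, white}, so each is used; only cell 7 can be white, hence cell 7 = white.
Among the 5 still-open variables, brown fits only cell 5 (and all 5 values in {blue, brown, purple, red, teal} must be used), so cell 5 = brown.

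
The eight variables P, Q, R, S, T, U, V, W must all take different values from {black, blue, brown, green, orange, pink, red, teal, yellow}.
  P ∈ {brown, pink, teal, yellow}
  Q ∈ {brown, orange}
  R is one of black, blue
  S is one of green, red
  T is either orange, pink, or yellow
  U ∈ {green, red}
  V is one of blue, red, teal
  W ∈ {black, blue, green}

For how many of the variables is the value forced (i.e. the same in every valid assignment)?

S and U between them cover only {green, red} — a naked pair. Remove those values from V, W.
R and W between them cover only {black, blue} — a naked pair. Remove those values from V.
That leaves V = teal. Strike teal from P.
Determined: V=teal. The other variables each still have more than one consistent value. That makes 1.

1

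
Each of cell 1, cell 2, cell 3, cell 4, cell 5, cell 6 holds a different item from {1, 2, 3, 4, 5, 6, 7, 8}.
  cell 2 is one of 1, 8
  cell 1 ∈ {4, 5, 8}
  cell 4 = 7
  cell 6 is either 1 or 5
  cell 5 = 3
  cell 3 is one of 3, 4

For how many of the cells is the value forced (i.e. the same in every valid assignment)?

3

cell 4 has just one choice, so cell 4 = 7.
cell 5's domain is down to {3}, so cell 5 = 3. Strike 3 from cell 3.
cell 3's domain is down to {4}, so cell 3 = 4. Remove 4 from cell 1.
Determined: cell 3=4, cell 4=7, cell 5=3. The other cells each still have more than one consistent value. That makes 3.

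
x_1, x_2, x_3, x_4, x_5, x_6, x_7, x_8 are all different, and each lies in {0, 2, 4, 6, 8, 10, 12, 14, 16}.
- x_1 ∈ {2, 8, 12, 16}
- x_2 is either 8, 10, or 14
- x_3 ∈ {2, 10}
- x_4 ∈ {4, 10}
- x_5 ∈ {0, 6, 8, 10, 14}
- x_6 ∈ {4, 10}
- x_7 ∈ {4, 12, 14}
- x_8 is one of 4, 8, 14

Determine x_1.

x_4 and x_6 share exactly the 2 values {4, 10}; by pigeonhole those values go to them, so strike 4, 10 from x_2, x_3, x_5, x_7, x_8.
x_3 must be 2 (only option left). So x_1 can't be 2.
x_2 and x_8 between them cover only {8, 14} — a naked pair. Remove those values from x_1, x_5, x_7.
x_7 has just one choice, so x_7 = 12. Strike 12 from x_1.
So x_1 = 16.

16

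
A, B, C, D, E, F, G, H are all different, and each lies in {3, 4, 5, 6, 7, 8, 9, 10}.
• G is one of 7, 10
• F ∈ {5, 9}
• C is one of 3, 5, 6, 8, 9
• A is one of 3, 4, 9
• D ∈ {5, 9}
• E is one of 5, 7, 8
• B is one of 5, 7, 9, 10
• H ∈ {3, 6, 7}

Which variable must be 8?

Among the 8 variables, 4 fits only A (and all 8 values in {3, 4, 5, 6, 7, 8, 9, 10} must be used), so A = 4.
D and F between them cover only {5, 9} — a naked pair. Remove those values from B, C, E.
B and G between them cover only {7, 10} — a naked pair. Remove those values from E, H.
So 8 goes to E.

E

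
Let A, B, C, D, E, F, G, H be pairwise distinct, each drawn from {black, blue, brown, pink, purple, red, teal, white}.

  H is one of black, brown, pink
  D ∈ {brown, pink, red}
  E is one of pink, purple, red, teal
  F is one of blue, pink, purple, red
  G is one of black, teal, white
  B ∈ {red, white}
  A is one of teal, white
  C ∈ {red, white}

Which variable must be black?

Among the 8 variables, blue fits only F (and all 8 values in {black, blue, brown, pink, purple, red, teal, white} must be used), so F = blue.
Among the 7 still-open variables, purple fits only E (and all 7 values in {black, brown, pink, purple, red, teal, white} must be used), so E = purple.
The 2 variables B and C are confined to {red, white}, which locks those values in; drop them from A, D, G.
A has just one choice, so A = teal. Remove teal from G.
So black goes to G.

G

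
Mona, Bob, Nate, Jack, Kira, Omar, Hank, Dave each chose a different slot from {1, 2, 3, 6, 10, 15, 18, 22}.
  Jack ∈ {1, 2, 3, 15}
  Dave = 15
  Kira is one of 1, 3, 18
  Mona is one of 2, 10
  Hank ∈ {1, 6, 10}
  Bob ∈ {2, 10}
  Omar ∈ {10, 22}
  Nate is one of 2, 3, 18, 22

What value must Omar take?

Dave's domain is down to {15}, so Dave = 15. Eliminate 15 elsewhere: Jack.
Among the 7 still-open variables, 6 fits only Hank (and all 7 values in {1, 2, 3, 6, 10, 18, 22} must be used), so Hank = 6.
The 2 variables Mona and Bob are confined to {2, 10}, which locks those values in; drop them from Nate, Jack, Omar.
So Omar = 22.

22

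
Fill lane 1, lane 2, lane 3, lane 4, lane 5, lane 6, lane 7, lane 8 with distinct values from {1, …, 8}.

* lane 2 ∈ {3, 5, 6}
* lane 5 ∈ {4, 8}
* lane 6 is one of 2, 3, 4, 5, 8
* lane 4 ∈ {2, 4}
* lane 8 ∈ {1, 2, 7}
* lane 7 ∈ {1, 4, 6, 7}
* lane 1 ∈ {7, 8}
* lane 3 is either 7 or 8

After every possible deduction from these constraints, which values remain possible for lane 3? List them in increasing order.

7, 8

lane 1 and lane 3 share exactly the 2 values {7, 8}; by pigeonhole those values go to them, so strike 7, 8 from lane 5, lane 6, lane 7, lane 8.
lane 5's domain is down to {4}, so lane 5 = 4. Remove 4 from lane 4, lane 6, lane 7.
lane 4 must be 2 (only option left). Remove 2 from lane 6, lane 8.
lane 8's domain is down to {1}, so lane 8 = 1. So lane 7 can't be 1.
That leaves lane 7 = 6. Remove 6 from lane 2.
No further eliminations apply; lane 3 can still be any of 7, 8.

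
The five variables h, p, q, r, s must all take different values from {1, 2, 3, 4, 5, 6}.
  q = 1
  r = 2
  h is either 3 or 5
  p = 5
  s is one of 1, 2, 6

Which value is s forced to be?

6

p must be 5 (only option left). So h can't be 5.
That leaves q = 1. So s can't be 1.
r's domain is down to {2}, so r = 2. So s can't be 2.
So s = 6.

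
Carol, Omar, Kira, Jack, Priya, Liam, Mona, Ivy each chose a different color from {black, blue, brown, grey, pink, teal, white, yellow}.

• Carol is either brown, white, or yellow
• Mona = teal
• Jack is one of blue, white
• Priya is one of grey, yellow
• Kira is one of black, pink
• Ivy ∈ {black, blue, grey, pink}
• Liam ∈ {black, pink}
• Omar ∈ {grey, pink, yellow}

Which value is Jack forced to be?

Mona's domain is down to {teal}, so Mona = teal.
Among the 7 still-open variables, brown fits only Carol (and all 7 values in {black, blue, brown, grey, pink, white, yellow} must be used), so Carol = brown.
The 6 still-open variables together cover exactly {black, blue, grey, pink, white, yellow} — 6 values for 6 variables — and white appears only in Jack's list, so Jack = white.

white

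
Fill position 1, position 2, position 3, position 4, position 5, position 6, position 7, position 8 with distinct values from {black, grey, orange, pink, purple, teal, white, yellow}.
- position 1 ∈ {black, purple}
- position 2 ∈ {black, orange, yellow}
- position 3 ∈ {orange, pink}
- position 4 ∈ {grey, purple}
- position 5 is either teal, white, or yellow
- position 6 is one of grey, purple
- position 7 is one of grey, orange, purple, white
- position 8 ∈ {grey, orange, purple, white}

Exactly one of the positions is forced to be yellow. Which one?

position 2

The 8 variables together cover exactly {black, grey, orange, pink, purple, teal, white, yellow} — 8 values for 8 variables — and pink appears only in position 3's list, so position 3 = pink.
Among the 7 still-open variables, teal fits only position 5 (and all 7 values in {black, grey, orange, purple, teal, white, yellow} must be used), so position 5 = teal.
The 6 still-open variables together cover exactly {black, grey, orange, purple, white, yellow} — 6 values for 6 variables — and yellow appears only in position 2's list, so position 2 = yellow.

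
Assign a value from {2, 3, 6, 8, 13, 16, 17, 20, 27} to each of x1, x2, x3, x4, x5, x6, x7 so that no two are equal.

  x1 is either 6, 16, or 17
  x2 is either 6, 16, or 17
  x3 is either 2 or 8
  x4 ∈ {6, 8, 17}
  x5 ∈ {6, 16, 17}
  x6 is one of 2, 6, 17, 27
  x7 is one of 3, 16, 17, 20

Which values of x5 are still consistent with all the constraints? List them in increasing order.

6, 16, 17

x1, x2, x5 between them cover only {6, 16, 17} — a naked triple. Remove those values from x4, x6, x7.
x4 has just one choice, so x4 = 8. Strike 8 from x3.
x3 has just one choice, so x3 = 2. Eliminate 2 elsewhere: x6.
x6's domain is down to {27}, so x6 = 27.
No further eliminations apply; x5 can still be any of 6, 16, 17.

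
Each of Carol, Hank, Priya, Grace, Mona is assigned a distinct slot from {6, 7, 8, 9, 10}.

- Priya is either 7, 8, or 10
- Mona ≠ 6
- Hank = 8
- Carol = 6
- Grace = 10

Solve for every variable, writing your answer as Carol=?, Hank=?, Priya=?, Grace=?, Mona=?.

Carol=6, Hank=8, Priya=7, Grace=10, Mona=9

Carol has just one choice, so Carol = 6.
That leaves Hank = 8. Remove 8 from Priya, Mona.
That leaves Grace = 10. So Priya, Mona can't be 10.
That leaves Priya = 7. So Mona can't be 7.
Mona's domain is down to {9}, so Mona = 9.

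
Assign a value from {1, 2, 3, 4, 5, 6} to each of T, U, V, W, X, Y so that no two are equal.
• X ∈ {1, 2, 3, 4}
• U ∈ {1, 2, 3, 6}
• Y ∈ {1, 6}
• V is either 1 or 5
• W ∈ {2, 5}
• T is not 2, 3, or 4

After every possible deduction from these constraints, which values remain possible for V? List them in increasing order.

The 6 variables draw from only 6 values {1, 2, 3, 4, 5, 6}, so each is used; only X can be 4, hence X = 4.
The 5 still-open variables together cover exactly {1, 2, 3, 5, 6} — 5 values for 5 variables — and 3 appears only in U's list, so U = 3.
The 4 still-open variables together cover exactly {1, 2, 5, 6} — 4 values for 4 variables — and 2 appears only in W's list, so W = 2.
No further eliminations apply; V can still be any of 1, 5.

1, 5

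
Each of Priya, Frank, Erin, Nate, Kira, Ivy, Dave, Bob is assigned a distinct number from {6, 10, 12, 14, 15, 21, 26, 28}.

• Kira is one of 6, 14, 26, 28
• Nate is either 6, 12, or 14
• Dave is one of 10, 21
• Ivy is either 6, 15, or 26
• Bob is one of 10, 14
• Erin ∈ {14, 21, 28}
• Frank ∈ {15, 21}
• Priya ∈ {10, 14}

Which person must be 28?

The 8 variables draw from only 8 values {6, 10, 12, 14, 15, 21, 26, 28}, so each is used; only Nate can be 12, hence Nate = 12.
Priya and Bob between them cover only {10, 14} — a naked pair. Remove those values from Erin, Kira, Dave.
Dave's domain is down to {21}, so Dave = 21. Remove 21 from Frank, Erin.
So 28 goes to Erin.

Erin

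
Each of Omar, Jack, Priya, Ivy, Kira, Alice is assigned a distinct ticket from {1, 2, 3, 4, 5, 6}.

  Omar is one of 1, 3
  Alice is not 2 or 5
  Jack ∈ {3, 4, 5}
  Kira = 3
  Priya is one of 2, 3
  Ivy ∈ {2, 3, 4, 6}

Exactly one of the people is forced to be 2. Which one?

Kira's domain is down to {3}, so Kira = 3. So Omar, Jack, Priya, Ivy, Alice can't be 3.
So 2 goes to Priya.

Priya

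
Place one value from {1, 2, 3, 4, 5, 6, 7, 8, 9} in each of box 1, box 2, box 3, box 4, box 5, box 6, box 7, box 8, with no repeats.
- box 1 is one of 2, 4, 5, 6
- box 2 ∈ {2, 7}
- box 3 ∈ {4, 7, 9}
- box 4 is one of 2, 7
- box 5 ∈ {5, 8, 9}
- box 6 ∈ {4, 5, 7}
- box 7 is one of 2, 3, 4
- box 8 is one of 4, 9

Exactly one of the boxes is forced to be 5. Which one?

Among the 8 variables, 3 fits only box 7 (and all 8 values in {2, 3, 4, 5, 6, 7, 8, 9} must be used), so box 7 = 3.
The 7 still-open variables together cover exactly {2, 4, 5, 6, 7, 8, 9} — 7 values for 7 variables — and 6 appears only in box 1's list, so box 1 = 6.
The 6 still-open variables together cover exactly {2, 4, 5, 7, 8, 9} — 6 values for 6 variables — and 8 appears only in box 5's list, so box 5 = 8.
Among the 5 still-open variables, 5 fits only box 6 (and all 5 values in {2, 4, 5, 7, 9} must be used), so box 6 = 5.

box 6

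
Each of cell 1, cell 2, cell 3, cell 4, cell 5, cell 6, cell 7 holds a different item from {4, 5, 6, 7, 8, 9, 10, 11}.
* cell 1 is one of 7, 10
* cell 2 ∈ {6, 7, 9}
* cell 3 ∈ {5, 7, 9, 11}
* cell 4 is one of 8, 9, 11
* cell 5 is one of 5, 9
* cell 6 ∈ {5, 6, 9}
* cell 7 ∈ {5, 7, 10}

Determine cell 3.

11

The 7 variables together cover exactly {5, 6, 7, 8, 9, 10, 11} — 7 values for 7 variables — and 8 appears only in cell 4's list, so cell 4 = 8.
The 6 still-open variables together cover exactly {5, 6, 7, 9, 10, 11} — 6 values for 6 variables — and 11 appears only in cell 3's list, so cell 3 = 11.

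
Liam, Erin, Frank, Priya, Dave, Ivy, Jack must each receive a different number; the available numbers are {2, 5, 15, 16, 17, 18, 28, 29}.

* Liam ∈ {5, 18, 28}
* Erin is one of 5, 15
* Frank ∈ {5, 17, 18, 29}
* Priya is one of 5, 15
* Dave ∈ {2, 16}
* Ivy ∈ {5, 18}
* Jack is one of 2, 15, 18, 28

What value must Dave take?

16

Erin and Priya share exactly the 2 values {5, 15}; by pigeonhole those values go to them, so strike 5, 15 from Liam, Frank, Ivy, Jack.
Ivy's domain is down to {18}, so Ivy = 18. So Liam, Frank, Jack can't be 18.
That leaves Liam = 28. Eliminate 28 elsewhere: Jack.
Jack must be 2 (only option left). Remove 2 from Dave.
So Dave = 16.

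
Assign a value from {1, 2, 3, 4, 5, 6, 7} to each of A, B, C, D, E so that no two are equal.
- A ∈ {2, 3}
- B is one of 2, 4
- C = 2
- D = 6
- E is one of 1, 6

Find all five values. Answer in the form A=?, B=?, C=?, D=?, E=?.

A=3, B=4, C=2, D=6, E=1

C must be 2 (only option left). Eliminate 2 elsewhere: A, B.
D's domain is down to {6}, so D = 6. Strike 6 from E.
E has just one choice, so E = 1.
A has just one choice, so A = 3.
That leaves B = 4.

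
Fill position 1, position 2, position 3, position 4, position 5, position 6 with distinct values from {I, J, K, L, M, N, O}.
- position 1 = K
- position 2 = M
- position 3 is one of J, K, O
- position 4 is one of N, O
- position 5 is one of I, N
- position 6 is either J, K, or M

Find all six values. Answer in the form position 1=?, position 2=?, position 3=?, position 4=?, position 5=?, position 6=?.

position 1=K, position 2=M, position 3=O, position 4=N, position 5=I, position 6=J

position 1's domain is down to {K}, so position 1 = K. Strike K from position 3, position 6.
position 2's domain is down to {M}, so position 2 = M. Remove M from position 6.
position 6's domain is down to {J}, so position 6 = J. Eliminate J elsewhere: position 3.
That leaves position 3 = O. So position 4 can't be O.
That leaves position 4 = N. Strike N from position 5.
position 5's domain is down to {I}, so position 5 = I.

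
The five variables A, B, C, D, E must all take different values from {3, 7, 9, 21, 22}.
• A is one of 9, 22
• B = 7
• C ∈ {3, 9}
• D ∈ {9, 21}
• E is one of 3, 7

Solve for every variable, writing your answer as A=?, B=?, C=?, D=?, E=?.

B's domain is down to {7}, so B = 7. Remove 7 from E.
E must be 3 (only option left). Strike 3 from C.
That leaves C = 9. So A, D can't be 9.
That leaves D = 21.
A has just one choice, so A = 22.

A=22, B=7, C=9, D=21, E=3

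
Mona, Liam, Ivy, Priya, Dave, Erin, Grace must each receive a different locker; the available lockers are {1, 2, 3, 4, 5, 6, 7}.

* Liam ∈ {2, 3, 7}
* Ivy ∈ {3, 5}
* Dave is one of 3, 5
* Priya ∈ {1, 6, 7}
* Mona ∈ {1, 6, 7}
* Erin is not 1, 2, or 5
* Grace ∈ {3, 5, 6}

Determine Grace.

The 7 variables draw from only 7 values {1, 2, 3, 4, 5, 6, 7}, so each is used; only Liam can be 2, hence Liam = 2.
Among the 6 still-open variables, 4 fits only Erin (and all 6 values in {1, 3, 4, 5, 6, 7} must be used), so Erin = 4.
Ivy and Dave between them cover only {3, 5} — a naked pair. Remove those values from Grace.
So Grace = 6.

6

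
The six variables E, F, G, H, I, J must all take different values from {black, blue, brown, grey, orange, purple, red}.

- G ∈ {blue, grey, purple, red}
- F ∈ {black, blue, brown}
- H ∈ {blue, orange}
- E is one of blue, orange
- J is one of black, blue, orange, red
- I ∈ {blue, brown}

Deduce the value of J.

red

E and H share exactly the 2 values {blue, orange}; by pigeonhole those values go to them, so strike blue, orange from F, G, I, J.
I's domain is down to {brown}, so I = brown. Strike brown from F.
F must be black (only option left). Eliminate black elsewhere: J.
So J = red.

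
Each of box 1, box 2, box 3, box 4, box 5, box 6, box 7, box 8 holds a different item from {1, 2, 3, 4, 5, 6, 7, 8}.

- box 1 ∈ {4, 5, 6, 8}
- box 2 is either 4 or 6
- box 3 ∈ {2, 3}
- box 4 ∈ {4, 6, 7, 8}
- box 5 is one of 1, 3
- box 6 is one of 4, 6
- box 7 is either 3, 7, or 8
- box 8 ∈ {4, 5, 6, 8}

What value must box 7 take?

The 8 variables together cover exactly {1, 2, 3, 4, 5, 6, 7, 8} — 8 values for 8 variables — and 1 appears only in box 5's list, so box 5 = 1.
Among the 7 still-open variables, 2 fits only box 3 (and all 7 values in {2, 3, 4, 5, 6, 7, 8} must be used), so box 3 = 2.
The 6 still-open variables draw from only 6 values {3, 4, 5, 6, 7, 8}, so each is used; only box 7 can be 3, hence box 7 = 3.

3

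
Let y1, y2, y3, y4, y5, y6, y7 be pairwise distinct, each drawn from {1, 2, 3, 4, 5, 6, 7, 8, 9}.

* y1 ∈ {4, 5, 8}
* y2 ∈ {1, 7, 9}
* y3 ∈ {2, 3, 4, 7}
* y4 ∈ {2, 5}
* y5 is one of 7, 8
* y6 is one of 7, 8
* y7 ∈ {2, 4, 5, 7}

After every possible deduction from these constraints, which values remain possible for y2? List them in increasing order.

The 2 variables y5 and y6 are confined to {7, 8}, which locks those values in; drop them from y1, y2, y3, y7.
y1, y4, y7 between them cover only {2, 4, 5} — a naked triple. Remove those values from y3.
y3's domain is down to {3}, so y3 = 3.
No further eliminations apply; y2 can still be any of 1, 9.

1, 9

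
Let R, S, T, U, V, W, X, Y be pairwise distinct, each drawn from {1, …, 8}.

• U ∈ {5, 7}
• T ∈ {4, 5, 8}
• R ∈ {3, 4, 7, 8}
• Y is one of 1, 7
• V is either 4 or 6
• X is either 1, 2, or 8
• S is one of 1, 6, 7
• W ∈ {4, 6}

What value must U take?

The 8 variables draw from only 8 values {1, 2, 3, 4, 5, 6, 7, 8}, so each is used; only X can be 2, hence X = 2.
The 7 still-open variables draw from only 7 values {1, 3, 4, 5, 6, 7, 8}, so each is used; only R can be 3, hence R = 3.
The 6 still-open variables together cover exactly {1, 4, 5, 6, 7, 8} — 6 values for 6 variables — and 8 appears only in T's list, so T = 8.
Among the 5 still-open variables, 5 fits only U (and all 5 values in {1, 4, 5, 6, 7} must be used), so U = 5.

5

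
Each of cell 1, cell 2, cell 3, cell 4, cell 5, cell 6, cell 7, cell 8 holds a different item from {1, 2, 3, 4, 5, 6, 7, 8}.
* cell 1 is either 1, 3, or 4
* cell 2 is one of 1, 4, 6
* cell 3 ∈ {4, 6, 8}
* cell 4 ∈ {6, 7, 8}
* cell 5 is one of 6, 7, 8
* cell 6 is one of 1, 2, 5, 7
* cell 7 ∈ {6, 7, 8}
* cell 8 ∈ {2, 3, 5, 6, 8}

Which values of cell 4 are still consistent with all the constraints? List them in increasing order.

cell 4, cell 5, cell 7 between them cover only {6, 7, 8} — a naked triple. Remove those values from cell 2, cell 3, cell 6, cell 8.
cell 3 must be 4 (only option left). Eliminate 4 elsewhere: cell 1, cell 2.
cell 2's domain is down to {1}, so cell 2 = 1. Strike 1 from cell 1, cell 6.
That leaves cell 1 = 3. Eliminate 3 elsewhere: cell 8.
No further eliminations apply; cell 4 can still be any of 6, 7, 8.

6, 7, 8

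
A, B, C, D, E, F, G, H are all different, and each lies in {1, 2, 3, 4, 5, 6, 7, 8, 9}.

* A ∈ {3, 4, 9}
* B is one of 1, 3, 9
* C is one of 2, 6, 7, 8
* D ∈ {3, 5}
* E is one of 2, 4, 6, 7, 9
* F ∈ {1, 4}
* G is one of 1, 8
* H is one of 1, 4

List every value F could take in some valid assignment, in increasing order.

The 2 variables F and H are confined to {1, 4}, which locks those values in; drop them from A, B, E, G.
G's domain is down to {8}, so G = 8. Strike 8 from C.
The 2 variables A and B are confined to {3, 9}, which locks those values in; drop them from D, E.
D has just one choice, so D = 5.
No further eliminations apply; F can still be any of 1, 4.

1, 4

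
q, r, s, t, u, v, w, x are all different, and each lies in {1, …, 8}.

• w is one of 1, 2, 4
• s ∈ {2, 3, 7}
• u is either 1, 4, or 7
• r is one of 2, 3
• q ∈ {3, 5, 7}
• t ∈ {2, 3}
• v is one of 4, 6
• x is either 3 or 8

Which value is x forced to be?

8

The 8 variables draw from only 8 values {1, 2, 3, 4, 5, 6, 7, 8}, so each is used; only q can be 5, hence q = 5.
The 7 still-open variables draw from only 7 values {1, 2, 3, 4, 6, 7, 8}, so each is used; only v can be 6, hence v = 6.
The 6 still-open variables draw from only 6 values {1, 2, 3, 4, 7, 8}, so each is used; only x can be 8, hence x = 8.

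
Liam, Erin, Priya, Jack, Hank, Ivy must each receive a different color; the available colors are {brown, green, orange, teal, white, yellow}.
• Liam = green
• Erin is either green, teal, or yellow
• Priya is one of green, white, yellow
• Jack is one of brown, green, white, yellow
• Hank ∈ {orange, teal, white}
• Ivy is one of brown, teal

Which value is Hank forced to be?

orange

Liam must be green (only option left). Eliminate green elsewhere: Erin, Priya, Jack.
Among the 5 still-open variables, orange fits only Hank (and all 5 values in {brown, orange, teal, white, yellow} must be used), so Hank = orange.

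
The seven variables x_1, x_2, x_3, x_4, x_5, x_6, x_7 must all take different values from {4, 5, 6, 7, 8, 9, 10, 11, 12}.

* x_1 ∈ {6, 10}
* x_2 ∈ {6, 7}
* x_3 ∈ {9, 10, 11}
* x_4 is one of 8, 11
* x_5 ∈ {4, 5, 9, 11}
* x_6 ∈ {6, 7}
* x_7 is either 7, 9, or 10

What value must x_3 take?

x_2 and x_6 between them cover only {6, 7} — a naked pair. Remove those values from x_1, x_7.
That leaves x_1 = 10. Strike 10 from x_3, x_7.
That leaves x_7 = 9. So x_3, x_5 can't be 9.
So x_3 = 11.

11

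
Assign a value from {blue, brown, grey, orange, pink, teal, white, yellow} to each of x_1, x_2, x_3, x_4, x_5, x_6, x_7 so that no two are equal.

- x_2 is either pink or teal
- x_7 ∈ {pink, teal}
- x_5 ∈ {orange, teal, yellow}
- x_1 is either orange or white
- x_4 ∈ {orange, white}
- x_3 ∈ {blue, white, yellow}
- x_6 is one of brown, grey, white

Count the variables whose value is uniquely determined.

x_1 and x_4 share exactly the 2 values {orange, white}; by pigeonhole those values go to them, so strike orange, white from x_3, x_5, x_6.
x_2 and x_7 share exactly the 2 values {pink, teal}; by pigeonhole those values go to them, so strike pink, teal from x_5.
That leaves x_5 = yellow. Eliminate yellow elsewhere: x_3.
x_3 has just one choice, so x_3 = blue.
Determined: x_3=blue, x_5=yellow. The other variables each still have more than one consistent value. That makes 2.

2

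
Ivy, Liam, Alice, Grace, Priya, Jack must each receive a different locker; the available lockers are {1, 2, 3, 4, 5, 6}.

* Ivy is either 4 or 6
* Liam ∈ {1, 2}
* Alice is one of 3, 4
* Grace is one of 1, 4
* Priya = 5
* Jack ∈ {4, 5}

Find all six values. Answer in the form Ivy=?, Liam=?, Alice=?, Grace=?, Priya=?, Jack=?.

Priya has just one choice, so Priya = 5. So Jack can't be 5.
Jack has just one choice, so Jack = 4. So Ivy, Alice, Grace can't be 4.
Ivy has just one choice, so Ivy = 6.
Alice must be 3 (only option left).
Grace's domain is down to {1}, so Grace = 1. So Liam can't be 1.
That leaves Liam = 2.

Ivy=6, Liam=2, Alice=3, Grace=1, Priya=5, Jack=4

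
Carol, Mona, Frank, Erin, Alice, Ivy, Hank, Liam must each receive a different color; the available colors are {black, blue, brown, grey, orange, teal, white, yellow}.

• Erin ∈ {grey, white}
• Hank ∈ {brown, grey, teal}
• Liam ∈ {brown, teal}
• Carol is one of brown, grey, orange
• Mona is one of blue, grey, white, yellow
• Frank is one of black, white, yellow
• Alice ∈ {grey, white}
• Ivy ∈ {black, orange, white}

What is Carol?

orange

The 8 variables together cover exactly {black, blue, brown, grey, orange, teal, white, yellow} — 8 values for 8 variables — and blue appears only in Mona's list, so Mona = blue.
The 7 still-open variables together cover exactly {black, brown, grey, orange, teal, white, yellow} — 7 values for 7 variables — and yellow appears only in Frank's list, so Frank = yellow.
The 6 still-open variables together cover exactly {black, brown, grey, orange, teal, white} — 6 values for 6 variables — and black appears only in Ivy's list, so Ivy = black.
Among the 5 still-open variables, orange fits only Carol (and all 5 values in {brown, grey, orange, teal, white} must be used), so Carol = orange.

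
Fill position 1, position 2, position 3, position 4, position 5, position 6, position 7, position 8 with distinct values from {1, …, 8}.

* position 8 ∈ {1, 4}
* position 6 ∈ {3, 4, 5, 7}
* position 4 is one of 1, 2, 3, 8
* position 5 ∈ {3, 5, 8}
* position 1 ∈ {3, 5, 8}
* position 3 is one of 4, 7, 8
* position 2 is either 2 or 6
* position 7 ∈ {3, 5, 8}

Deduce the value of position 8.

The 8 variables together cover exactly {1, 2, 3, 4, 5, 6, 7, 8} — 8 values for 8 variables — and 6 appears only in position 2's list, so position 2 = 6.
The 7 still-open variables together cover exactly {1, 2, 3, 4, 5, 7, 8} — 7 values for 7 variables — and 2 appears only in position 4's list, so position 4 = 2.
The 6 still-open variables draw from only 6 values {1, 3, 4, 5, 7, 8}, so each is used; only position 8 can be 1, hence position 8 = 1.

1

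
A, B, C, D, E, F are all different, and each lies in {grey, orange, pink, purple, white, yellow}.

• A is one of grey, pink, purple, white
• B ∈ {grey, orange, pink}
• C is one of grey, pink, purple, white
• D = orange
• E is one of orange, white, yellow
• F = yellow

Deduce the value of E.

white

D must be orange (only option left). So B, E can't be orange.
That leaves F = yellow. Strike yellow from E.
So E = white.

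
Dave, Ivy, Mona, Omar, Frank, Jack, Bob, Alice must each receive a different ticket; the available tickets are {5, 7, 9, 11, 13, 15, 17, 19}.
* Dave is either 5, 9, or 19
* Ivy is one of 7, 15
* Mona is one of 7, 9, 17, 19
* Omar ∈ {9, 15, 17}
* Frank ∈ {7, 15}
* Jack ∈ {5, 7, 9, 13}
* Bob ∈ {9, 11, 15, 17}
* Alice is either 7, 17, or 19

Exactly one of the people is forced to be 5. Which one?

Dave

The 8 variables together cover exactly {5, 7, 9, 11, 13, 15, 17, 19} — 8 values for 8 variables — and 11 appears only in Bob's list, so Bob = 11.
The 7 still-open variables together cover exactly {5, 7, 9, 13, 15, 17, 19} — 7 values for 7 variables — and 13 appears only in Jack's list, so Jack = 13.
Among the 6 still-open variables, 5 fits only Dave (and all 6 values in {5, 7, 9, 15, 17, 19} must be used), so Dave = 5.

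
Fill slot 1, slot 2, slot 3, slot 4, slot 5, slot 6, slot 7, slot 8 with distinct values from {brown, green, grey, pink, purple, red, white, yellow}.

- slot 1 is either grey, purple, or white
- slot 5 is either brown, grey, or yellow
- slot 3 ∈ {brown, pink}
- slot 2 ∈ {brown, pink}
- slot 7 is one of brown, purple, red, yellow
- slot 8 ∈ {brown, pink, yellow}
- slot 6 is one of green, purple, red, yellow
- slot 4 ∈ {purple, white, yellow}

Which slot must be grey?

slot 5

The 8 variables together cover exactly {brown, green, grey, pink, purple, red, white, yellow} — 8 values for 8 variables — and green appears only in slot 6's list, so slot 6 = green.
The 7 still-open variables draw from only 7 values {brown, grey, pink, purple, red, white, yellow}, so each is used; only slot 7 can be red, hence slot 7 = red.
The 2 variables slot 2 and slot 3 are confined to {brown, pink}, which locks those values in; drop them from slot 5, slot 8.
slot 8's domain is down to {yellow}, so slot 8 = yellow. Strike yellow from slot 4, slot 5.
So grey goes to slot 5.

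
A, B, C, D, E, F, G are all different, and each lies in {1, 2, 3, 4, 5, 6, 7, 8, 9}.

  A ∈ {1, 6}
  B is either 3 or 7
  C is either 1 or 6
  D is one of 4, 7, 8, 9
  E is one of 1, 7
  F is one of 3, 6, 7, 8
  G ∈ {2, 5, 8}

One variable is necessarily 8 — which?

The 2 variables A and C are confined to {1, 6}, which locks those values in; drop them from E, F.
E's domain is down to {7}, so E = 7. Eliminate 7 elsewhere: B, D, F.
B's domain is down to {3}, so B = 3. Eliminate 3 elsewhere: F.
So 8 goes to F.

F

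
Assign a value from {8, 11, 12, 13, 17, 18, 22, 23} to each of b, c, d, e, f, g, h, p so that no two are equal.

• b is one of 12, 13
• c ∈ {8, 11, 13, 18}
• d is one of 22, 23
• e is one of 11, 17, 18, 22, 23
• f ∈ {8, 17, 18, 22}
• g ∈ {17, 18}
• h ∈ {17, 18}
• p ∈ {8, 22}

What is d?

Among the 8 variables, 12 fits only b (and all 8 values in {8, 11, 12, 13, 17, 18, 22, 23} must be used), so b = 12.
The 7 still-open variables draw from only 7 values {8, 11, 13, 17, 18, 22, 23}, so each is used; only c can be 13, hence c = 13.
The 6 still-open variables together cover exactly {8, 11, 17, 18, 22, 23} — 6 values for 6 variables — and 11 appears only in e's list, so e = 11.
Among the 5 still-open variables, 23 fits only d (and all 5 values in {8, 17, 18, 22, 23} must be used), so d = 23.

23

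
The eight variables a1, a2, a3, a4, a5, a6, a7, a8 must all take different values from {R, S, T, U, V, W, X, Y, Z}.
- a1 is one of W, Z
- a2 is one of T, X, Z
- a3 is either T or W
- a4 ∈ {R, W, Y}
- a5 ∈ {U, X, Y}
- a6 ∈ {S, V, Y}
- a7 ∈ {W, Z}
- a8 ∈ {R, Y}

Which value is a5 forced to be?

U

a1 and a7 share exactly the 2 values {W, Z}; by pigeonhole those values go to them, so strike W, Z from a2, a3, a4.
a3 has just one choice, so a3 = T. Eliminate T elsewhere: a2.
a2's domain is down to {X}, so a2 = X. Remove X from a5.
a4 and a8 between them cover only {R, Y} — a naked pair. Remove those values from a5, a6.
So a5 = U.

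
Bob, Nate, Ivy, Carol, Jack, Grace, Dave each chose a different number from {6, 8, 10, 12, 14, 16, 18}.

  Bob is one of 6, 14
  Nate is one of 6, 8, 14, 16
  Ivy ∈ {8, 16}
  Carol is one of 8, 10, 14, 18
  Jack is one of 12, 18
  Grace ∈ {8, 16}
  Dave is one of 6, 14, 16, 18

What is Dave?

18

Among the 7 variables, 10 fits only Carol (and all 7 values in {6, 8, 10, 12, 14, 16, 18} must be used), so Carol = 10.
The 6 still-open variables draw from only 6 values {6, 8, 12, 14, 16, 18}, so each is used; only Jack can be 12, hence Jack = 12.
The 5 still-open variables together cover exactly {6, 8, 14, 16, 18} — 5 values for 5 variables — and 18 appears only in Dave's list, so Dave = 18.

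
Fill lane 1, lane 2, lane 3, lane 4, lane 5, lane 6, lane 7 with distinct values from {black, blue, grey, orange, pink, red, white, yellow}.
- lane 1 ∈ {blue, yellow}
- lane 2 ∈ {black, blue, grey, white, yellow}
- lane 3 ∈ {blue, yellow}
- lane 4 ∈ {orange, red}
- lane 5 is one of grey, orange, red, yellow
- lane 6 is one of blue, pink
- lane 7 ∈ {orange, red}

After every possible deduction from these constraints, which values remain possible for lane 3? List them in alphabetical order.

lane 1 and lane 3 between them cover only {blue, yellow} — a naked pair. Remove those values from lane 2, lane 5, lane 6.
lane 6 has just one choice, so lane 6 = pink.
The 2 variables lane 4 and lane 7 are confined to {orange, red}, which locks those values in; drop them from lane 5.
lane 5 must be grey (only option left). Strike grey from lane 2.
No further eliminations apply; lane 3 can still be any of blue, yellow.

blue, yellow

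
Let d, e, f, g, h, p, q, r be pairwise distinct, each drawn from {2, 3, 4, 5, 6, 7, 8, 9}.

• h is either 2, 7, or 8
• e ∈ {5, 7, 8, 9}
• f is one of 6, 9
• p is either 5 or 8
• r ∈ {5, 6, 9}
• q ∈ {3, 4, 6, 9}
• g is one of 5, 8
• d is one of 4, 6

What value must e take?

7

The 8 variables together cover exactly {2, 3, 4, 5, 6, 7, 8, 9} — 8 values for 8 variables — and 2 appears only in h's list, so h = 2.
The 7 still-open variables together cover exactly {3, 4, 5, 6, 7, 8, 9} — 7 values for 7 variables — and 3 appears only in q's list, so q = 3.
Among the 6 still-open variables, 4 fits only d (and all 6 values in {4, 5, 6, 7, 8, 9} must be used), so d = 4.
The 5 still-open variables draw from only 5 values {5, 6, 7, 8, 9}, so each is used; only e can be 7, hence e = 7.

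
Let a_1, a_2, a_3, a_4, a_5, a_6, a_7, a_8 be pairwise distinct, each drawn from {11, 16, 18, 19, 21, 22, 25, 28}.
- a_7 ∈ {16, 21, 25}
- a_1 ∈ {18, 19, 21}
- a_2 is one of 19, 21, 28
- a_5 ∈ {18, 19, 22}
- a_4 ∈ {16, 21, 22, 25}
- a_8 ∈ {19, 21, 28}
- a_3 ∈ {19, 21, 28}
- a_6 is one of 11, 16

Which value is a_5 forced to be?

22

The 8 variables together cover exactly {11, 16, 18, 19, 21, 22, 25, 28} — 8 values for 8 variables — and 11 appears only in a_6's list, so a_6 = 11.
a_2, a_3, a_8 between them cover only {19, 21, 28} — a naked triple. Remove those values from a_1, a_4, a_5, a_7.
That leaves a_1 = 18. Remove 18 from a_5.
So a_5 = 22.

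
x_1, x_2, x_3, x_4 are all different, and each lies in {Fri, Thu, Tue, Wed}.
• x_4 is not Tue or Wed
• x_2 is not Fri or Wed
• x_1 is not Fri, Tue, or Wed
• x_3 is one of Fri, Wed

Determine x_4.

Fri

x_1 has just one choice, so x_1 = Thu. So x_2, x_4 can't be Thu.
So x_4 = Fri.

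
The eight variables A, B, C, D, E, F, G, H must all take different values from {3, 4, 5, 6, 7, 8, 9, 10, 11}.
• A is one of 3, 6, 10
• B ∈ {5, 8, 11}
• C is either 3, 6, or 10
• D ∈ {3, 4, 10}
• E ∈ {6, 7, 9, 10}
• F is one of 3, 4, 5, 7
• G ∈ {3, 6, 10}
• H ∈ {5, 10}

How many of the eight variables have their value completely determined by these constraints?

A, C, G share exactly the 3 values {3, 6, 10}; by pigeonhole those values go to them, so strike 3, 6, 10 from D, E, F, H.
D must be 4 (only option left). Strike 4 from F.
H has just one choice, so H = 5. Eliminate 5 elsewhere: B, F.
F's domain is down to {7}, so F = 7. Eliminate 7 elsewhere: E.
E has just one choice, so E = 9.
Determined: D=4, E=9, F=7, H=5. The other variables each still have more than one consistent value. That makes 4.

4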